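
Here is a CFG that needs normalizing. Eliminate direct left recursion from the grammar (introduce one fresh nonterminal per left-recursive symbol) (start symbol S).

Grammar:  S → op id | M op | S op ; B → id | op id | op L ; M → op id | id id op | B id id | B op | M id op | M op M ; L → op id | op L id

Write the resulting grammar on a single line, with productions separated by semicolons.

S → op id S' | M op S'; B → id | op id | op L; M → op id M' | id id op M' | B id id M' | B op M'; L → op id | op L id; S' → op S' | ε; M' → id op M' | op M M' | ε

S, M are directly left-recursive.
For S: α = {op}, β = {op id, M op}. Rewrite as S → β S' and S' → α S' | ε.
For M: α = {id op, op M}, β = {op id, id id op, B id id, B op}. Rewrite as M → β M' and M' → α M' | ε.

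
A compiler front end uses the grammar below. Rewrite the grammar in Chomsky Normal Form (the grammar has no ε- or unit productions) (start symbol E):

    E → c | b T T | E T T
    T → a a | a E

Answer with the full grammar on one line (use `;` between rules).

E → c | X1 Y1 | E Y2; T → X2 X2 | X2 E; X1 → b; X2 → a; Y1 → T T; Y2 → T T

Introduce a nonterminal for each terminal appearing in a rule of length ≥ 2: X1 → b, X2 → a.
Binarize each right-hand side of length ≥ 3 by chaining fresh nonterminals (Y1, Y2, …): affected rules were E → X1 T T; E → E T T.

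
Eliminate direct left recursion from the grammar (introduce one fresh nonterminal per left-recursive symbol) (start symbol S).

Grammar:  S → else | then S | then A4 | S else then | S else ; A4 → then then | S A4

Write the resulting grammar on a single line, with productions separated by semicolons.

S → else S' | then S S' | then A4 S'; A4 → then then | S A4; S' → else then S' | else S' | ε

Directly left-recursive nonterminal: S.
For S: α = {else then, else}, β = {else, then S, then A4}. Rewrite as S → β S' and S' → α S' | ε.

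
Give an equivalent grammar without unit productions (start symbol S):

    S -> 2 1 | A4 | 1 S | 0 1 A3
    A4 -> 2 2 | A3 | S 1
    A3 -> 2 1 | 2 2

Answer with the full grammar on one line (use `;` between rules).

Unit pairs: A4 ⇒* {A3}; S ⇒* {A3, A4}.
For each unit pair (A, B), copy every non-unit production of B to A, then drop all unit productions.

S -> 2 2 | S 1 | 2 1 | 1 S | 0 1 A3; A4 -> 2 2 | S 1 | 2 1; A3 -> 2 1 | 2 2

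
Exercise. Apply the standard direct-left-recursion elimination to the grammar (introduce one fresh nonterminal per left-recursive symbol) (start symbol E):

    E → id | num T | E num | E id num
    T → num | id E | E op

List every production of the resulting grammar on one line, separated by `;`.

Directly left-recursive nonterminal: E.
For E: α = {num, id num}, β = {id, num T}. Rewrite as E → β E' and E' → α E' | ε.

E → id E' | num T E'; T → num | id E | E op; E' → num E' | id num E' | ε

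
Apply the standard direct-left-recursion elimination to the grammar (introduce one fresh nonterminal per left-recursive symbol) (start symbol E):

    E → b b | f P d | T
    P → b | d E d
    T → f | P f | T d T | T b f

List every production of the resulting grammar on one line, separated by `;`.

E → b b | f P d | T; P → b | d E d; T → f T' | P f T'; T' → d T T' | b f T' | ε

Directly left-recursive nonterminal: T.
For T: α = {d T, b f}, β = {f, P f}. Rewrite as T → β T' and T' → α T' | ε.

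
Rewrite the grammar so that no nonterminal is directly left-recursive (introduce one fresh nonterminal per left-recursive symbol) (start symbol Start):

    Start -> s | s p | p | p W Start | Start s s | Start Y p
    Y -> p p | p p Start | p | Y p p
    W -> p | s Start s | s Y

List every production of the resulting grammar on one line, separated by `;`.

Start -> s Start1 | s p Start1 | p Start1 | p W Start Start1; Y -> p p Y1 | p p Start Y1 | p Y1; W -> p | s Start s | s Y; Start1 -> s s Start1 | Y p Start1 | ε; Y1 -> p p Y1 | ε

Start, Y are directly left-recursive.
For Start: α = {s s, Y p}, β = {s, s p, p, p W Start}. Rewrite as Start → β Start1 and Start1 → α Start1 | ε.
For Y: α = {p p}, β = {p p, p p Start, p}. Rewrite as Y → β Y1 and Y1 → α Y1 | ε.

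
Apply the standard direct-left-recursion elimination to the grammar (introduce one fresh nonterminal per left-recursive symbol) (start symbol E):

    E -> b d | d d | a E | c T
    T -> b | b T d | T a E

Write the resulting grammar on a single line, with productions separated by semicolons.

Left recursion appears on T.
For T: α = {a E}, β = {b, b T d}. Rewrite as T → β T' and T' → α T' | ε.

E -> b d | d d | a E | c T; T -> b T' | b T d T'; T' -> a E T' | ε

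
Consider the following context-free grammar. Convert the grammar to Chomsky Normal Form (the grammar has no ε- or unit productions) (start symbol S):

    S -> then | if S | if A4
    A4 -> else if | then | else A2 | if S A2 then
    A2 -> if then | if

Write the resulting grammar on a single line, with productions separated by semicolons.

S -> then | X1 S | X1 A4; A4 -> X2 X1 | then | X2 A2 | X1 Y1; A2 -> X1 X3 | if; X1 -> if; X2 -> else; X3 -> then; Y1 -> S Y2; Y2 -> A2 X3

Introduce a nonterminal for each terminal appearing in a rule of length ≥ 2: X1 → if, X2 → else, X3 → then.
Binarize each right-hand side of length ≥ 3 by chaining fresh nonterminals (Y1, Y2, …): affected rules were A4 → X1 S A2 X3.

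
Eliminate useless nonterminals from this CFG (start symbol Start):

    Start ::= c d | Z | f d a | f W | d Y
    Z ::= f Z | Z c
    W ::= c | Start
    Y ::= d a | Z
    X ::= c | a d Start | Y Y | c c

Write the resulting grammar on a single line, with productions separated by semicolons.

Start ::= c d | f d a | f W | d Y; W ::= c | Start; Y ::= d a

Generating nonterminals: {Start, W, X, Y}.
Reachable from Start after that: {Start, W, Y}.
Removed useless symbols: {X, Z} and every production mentioning them.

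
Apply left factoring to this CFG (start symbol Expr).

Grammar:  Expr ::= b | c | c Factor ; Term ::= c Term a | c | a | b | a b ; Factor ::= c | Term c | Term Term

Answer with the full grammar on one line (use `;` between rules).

Expr ::= b | c Expr1; Term ::= b | c Term1 | a Term2; Factor ::= c | Term Factor1; Expr1 ::= ε | Factor; Term1 ::= Term a | ε; Term2 ::= ε | b; Factor1 ::= c | Term

Expr has alternatives sharing prefix 'c': factor to Expr → c Expr1 with Expr1 → ε | Factor.
Term has alternatives sharing prefix 'c': factor to Term → c Term1 with Term1 → Term a | ε.
Term has alternatives sharing prefix 'a': factor to Term → a Term2 with Term2 → ε | b.
Factor has alternatives sharing prefix 'Term': factor to Factor → Term Factor1 with Factor1 → c | Term.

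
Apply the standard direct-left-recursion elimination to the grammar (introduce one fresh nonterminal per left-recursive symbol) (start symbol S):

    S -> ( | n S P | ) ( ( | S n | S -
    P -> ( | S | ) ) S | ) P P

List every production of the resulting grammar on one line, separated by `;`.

Directly left-recursive nonterminal: S.
For S: α = {n, -}, β = {(, n S P, ) ( (}. Rewrite as S → β S' and S' → α S' | ε.

S -> ( S' | n S P S' | ) ( ( S'; P -> ( | S | ) ) S | ) P P; S' -> n S' | - S' | ε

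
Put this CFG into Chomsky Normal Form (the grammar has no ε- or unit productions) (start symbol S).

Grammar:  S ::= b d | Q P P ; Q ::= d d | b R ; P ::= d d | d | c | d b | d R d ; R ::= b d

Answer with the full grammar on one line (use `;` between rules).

S ::= X1 X2 | Q Y1; Q ::= X2 X2 | X1 R; P ::= X2 X2 | d | c | X2 X1 | X2 Y2; R ::= X1 X2; X1 ::= b; X2 ::= d; Y1 ::= P P; Y2 ::= R X2

Introduce a nonterminal for each terminal appearing in a rule of length ≥ 2: X1 → b, X2 → d.
Binarize each right-hand side of length ≥ 3 by chaining fresh nonterminals (Y1, Y2, …): affected rules were S → Q P P; P → X2 R X2.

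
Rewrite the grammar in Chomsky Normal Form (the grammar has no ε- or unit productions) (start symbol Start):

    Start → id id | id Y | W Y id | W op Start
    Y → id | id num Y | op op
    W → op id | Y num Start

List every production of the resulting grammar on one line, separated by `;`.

Start → X1 X1 | X1 Y | W Y1 | W Y2; Y → id | X1 Y3 | X2 X2; W → X2 X1 | Y Y4; X1 → id; X2 → op; X3 → num; Y1 → Y X1; Y2 → X2 Start; Y3 → X3 Y; Y4 → X3 Start

Introduce a nonterminal for each terminal appearing in a rule of length ≥ 2: X1 → id, X2 → op, X3 → num.
Binarize each right-hand side of length ≥ 3 by chaining fresh nonterminals (Y1, Y2, …): affected rules were Start → W Y X1; Start → W X2 Start; Y → X1 X3 Y; W → Y X3 Start.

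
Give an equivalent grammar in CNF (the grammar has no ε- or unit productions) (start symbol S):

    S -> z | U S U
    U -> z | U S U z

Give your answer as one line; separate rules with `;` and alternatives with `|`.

Introduce a nonterminal for each terminal appearing in a rule of length ≥ 2: X1 → z.
Binarize each right-hand side of length ≥ 3 by chaining fresh nonterminals (Y1, Y2, …): affected rules were S → U S U; U → U S U X1.

S -> z | U Y1; U -> z | U Y2; X1 -> z; Y1 -> S U; Y2 -> S Y3; Y3 -> U X1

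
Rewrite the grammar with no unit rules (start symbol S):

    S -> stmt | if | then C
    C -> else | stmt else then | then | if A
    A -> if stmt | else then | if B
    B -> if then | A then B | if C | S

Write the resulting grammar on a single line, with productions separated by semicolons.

Unit pairs: B ⇒* {S}.
Replace each nonterminal's rules with the union of the non-unit rules of every nonterminal it unit-derives.

S -> stmt | if | then C; C -> else | stmt else then | then | if A; A -> if stmt | else then | if B; B -> if then | A then B | if C | stmt | if | then C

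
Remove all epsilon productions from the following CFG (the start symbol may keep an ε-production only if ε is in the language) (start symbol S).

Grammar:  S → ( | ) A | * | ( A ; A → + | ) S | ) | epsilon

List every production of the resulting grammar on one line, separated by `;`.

S → ( | ) A | ) | * | ( A; A → + | ) S | )

Nullable set = {A}.
ε ∉ L(G), so no ε-production is kept.
Expand every rule over subsets of its nullable positions: S → ) A gives ) A | ).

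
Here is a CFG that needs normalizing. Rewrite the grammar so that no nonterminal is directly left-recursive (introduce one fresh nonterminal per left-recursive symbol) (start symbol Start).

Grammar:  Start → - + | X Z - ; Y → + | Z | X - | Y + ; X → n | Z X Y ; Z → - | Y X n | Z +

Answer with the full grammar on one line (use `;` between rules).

Start → - + | X Z -; Y → + Y1 | Z Y1 | X - Y1; X → n | Z X Y; Z → - Z1 | Y X n Z1; Y1 → + Y1 | ε; Z1 → + Z1 | ε

Left recursion appears on Y, Z.
For Y: α = {+}, β = {+, Z, X -}. Rewrite as Y → β Y1 and Y1 → α Y1 | ε.
For Z: α = {+}, β = {-, Y X n}. Rewrite as Z → β Z1 and Z1 → α Z1 | ε.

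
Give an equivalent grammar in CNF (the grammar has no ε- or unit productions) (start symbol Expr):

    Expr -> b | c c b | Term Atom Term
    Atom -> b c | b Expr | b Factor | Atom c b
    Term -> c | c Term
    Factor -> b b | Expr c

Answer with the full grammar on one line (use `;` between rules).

Introduce a nonterminal for each terminal appearing in a rule of length ≥ 2: X1 → c, X2 → b.
Binarize each right-hand side of length ≥ 3 by chaining fresh nonterminals (Y1, Y2, …): affected rules were Expr → X1 X1 X2; Expr → Term Atom Term; Atom → Atom X1 X2.

Expr -> b | X1 Y1 | Term Y2; Atom -> X2 X1 | X2 Expr | X2 Factor | Atom Y3; Term -> c | X1 Term; Factor -> X2 X2 | Expr X1; X1 -> c; X2 -> b; Y1 -> X1 X2; Y2 -> Atom Term; Y3 -> X1 X2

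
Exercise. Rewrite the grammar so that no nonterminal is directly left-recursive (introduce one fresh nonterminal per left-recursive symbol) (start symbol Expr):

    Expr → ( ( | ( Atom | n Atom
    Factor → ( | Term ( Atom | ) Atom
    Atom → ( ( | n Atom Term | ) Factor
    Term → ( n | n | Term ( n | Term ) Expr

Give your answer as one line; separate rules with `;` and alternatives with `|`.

Expr → ( ( | ( Atom | n Atom; Factor → ( | Term ( Atom | ) Atom; Atom → ( ( | n Atom Term | ) Factor; Term → ( n Term1 | n Term1; Term1 → ( n Term1 | ) Expr Term1 | ε

Term is directly left-recursive.
For Term: α = {( n, ) Expr}, β = {( n, n}. Rewrite as Term → β Term1 and Term1 → α Term1 | ε.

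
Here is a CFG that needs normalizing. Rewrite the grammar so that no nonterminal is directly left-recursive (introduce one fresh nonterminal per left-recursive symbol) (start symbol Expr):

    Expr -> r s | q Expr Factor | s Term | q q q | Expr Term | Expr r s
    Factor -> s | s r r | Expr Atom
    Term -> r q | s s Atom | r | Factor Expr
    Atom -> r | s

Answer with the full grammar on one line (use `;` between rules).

Expr -> r s Expr1 | q Expr Factor Expr1 | s Term Expr1 | q q q Expr1; Factor -> s | s r r | Expr Atom; Term -> r q | s s Atom | r | Factor Expr; Atom -> r | s; Expr1 -> Term Expr1 | r s Expr1 | ε

Directly left-recursive nonterminal: Expr.
For Expr: α = {Term, r s}, β = {r s, q Expr Factor, s Term, q q q}. Rewrite as Expr → β Expr1 and Expr1 → α Expr1 | ε.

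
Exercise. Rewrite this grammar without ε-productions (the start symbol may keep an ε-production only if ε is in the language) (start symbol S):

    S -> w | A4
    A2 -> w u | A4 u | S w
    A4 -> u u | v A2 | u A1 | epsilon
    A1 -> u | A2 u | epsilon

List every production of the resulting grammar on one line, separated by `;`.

S -> w | A4 | epsilon; A2 -> w u | A4 u | u | S w | w; A4 -> u u | v A2 | u A1 | u; A1 -> u | A2 u

The nullable symbols are {A1, A4, S}.
ε ∈ L(G) since S is nullable, so keep S → ε.
Add the nullable-subset variants: A2 → A4 u gives A4 u | u. A2 → S w gives S w | w. A4 → u A1 gives u A1 | u.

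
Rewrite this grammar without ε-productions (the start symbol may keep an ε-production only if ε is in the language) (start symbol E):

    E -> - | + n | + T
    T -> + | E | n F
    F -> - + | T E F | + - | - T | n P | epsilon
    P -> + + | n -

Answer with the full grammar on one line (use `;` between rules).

The nullable symbols are {F}.
ε ∉ L(G), so no ε-production is kept.
For each production, add variants omitting each subset of nullable occurrences: T → n F gives n F | n. F → T E F gives T E F | T E.

E -> - | + n | + T; T -> + | E | n F | n; F -> - + | T E F | T E | + - | - T | n P; P -> + + | n -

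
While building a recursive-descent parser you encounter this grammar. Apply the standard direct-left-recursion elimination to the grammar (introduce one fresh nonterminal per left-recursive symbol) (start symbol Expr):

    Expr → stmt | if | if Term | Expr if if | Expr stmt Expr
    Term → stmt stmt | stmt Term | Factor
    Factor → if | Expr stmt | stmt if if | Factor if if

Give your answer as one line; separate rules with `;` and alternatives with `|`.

Expr → stmt Expr1 | if Expr1 | if Term Expr1; Term → stmt stmt | stmt Term | Factor; Factor → if Factor1 | Expr stmt Factor1 | stmt if if Factor1; Expr1 → if if Expr1 | stmt Expr Expr1 | ε; Factor1 → if if Factor1 | ε

Directly left-recursive nonterminals: Expr, Factor.
For Expr: α = {if if, stmt Expr}, β = {stmt, if, if Term}. Rewrite as Expr → β Expr1 and Expr1 → α Expr1 | ε.
For Factor: α = {if if}, β = {if, Expr stmt, stmt if if}. Rewrite as Factor → β Factor1 and Factor1 → α Factor1 | ε.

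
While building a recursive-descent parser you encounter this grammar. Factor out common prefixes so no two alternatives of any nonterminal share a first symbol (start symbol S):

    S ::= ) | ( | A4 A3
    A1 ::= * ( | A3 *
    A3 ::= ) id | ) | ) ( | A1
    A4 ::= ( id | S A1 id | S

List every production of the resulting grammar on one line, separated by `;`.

S ::= ) | ( | A4 A3; A1 ::= * ( | A3 *; A3 ::= A1 | ) A3'; A4 ::= ( id | S A4'; A3' ::= id | ε | (; A4' ::= A1 id | ε

A3 has alternatives sharing prefix ')': factor to A3 → ) A3' with A3' → id | ε | (.
A4 has alternatives sharing prefix 'S': factor to A4 → S A4' with A4' → A1 id | ε.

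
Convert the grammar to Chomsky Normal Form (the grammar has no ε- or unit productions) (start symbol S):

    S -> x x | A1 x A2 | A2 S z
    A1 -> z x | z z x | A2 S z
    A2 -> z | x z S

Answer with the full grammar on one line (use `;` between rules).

Introduce a nonterminal for each terminal appearing in a rule of length ≥ 2: X1 → x, X2 → z.
Binarize each right-hand side of length ≥ 3 by chaining fresh nonterminals (Y1, Y2, …): affected rules were S → A1 X1 A2; S → A2 S X2; A1 → X2 X2 X1; A1 → A2 S X2.

S -> X1 X1 | A1 Y1 | A2 Y2; A1 -> X2 X1 | X2 Y3 | A2 Y4; A2 -> z | X1 Y5; X1 -> x; X2 -> z; Y1 -> X1 A2; Y2 -> S X2; Y3 -> X2 X1; Y4 -> S X2; Y5 -> X2 S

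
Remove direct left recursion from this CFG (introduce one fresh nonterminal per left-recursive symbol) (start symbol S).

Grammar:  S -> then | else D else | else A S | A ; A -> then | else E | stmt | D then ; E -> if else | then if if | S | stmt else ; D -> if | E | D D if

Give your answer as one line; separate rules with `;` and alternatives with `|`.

S -> then | else D else | else A S | A; A -> then | else E | stmt | D then; E -> if else | then if if | S | stmt else; D -> if D' | E D'; D' -> D if D' | ε

D is directly left-recursive.
For D: α = {D if}, β = {if, E}. Rewrite as D → β D' and D' → α D' | ε.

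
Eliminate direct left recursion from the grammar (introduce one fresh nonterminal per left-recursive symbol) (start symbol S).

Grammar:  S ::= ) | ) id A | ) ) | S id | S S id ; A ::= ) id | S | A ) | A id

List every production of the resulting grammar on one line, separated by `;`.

Left recursion appears on S, A.
For S: α = {id, S id}, β = {), ) id A, ) )}. Rewrite as S → β S' and S' → α S' | ε.
For A: α = {), id}, β = {) id, S}. Rewrite as A → β A' and A' → α A' | ε.

S ::= ) S' | ) id A S' | ) ) S'; A ::= ) id A' | S A'; S' ::= id S' | S id S' | ε; A' ::= ) A' | id A' | ε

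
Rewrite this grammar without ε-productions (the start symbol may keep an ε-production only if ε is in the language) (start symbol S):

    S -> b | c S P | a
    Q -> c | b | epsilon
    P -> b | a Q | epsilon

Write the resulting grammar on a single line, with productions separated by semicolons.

Nullable set = {P, Q}.
ε ∉ L(G), so no ε-production is kept.
For each production, add variants omitting each subset of nullable occurrences: S → c S P gives c S P | c S. P → a Q gives a Q | a.

S -> b | c S P | c S | a; Q -> c | b; P -> b | a Q | a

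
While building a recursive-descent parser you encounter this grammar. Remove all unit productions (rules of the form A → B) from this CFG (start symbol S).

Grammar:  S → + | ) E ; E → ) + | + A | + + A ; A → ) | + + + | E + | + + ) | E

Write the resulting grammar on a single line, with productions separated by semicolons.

Unit pairs: A ⇒* {E}.
Replace each nonterminal's rules with the union of the non-unit rules of every nonterminal it unit-derives.

S → + | ) E; E → ) + | + A | + + A; A → ) + | + A | + + A | ) | + + + | E + | + + )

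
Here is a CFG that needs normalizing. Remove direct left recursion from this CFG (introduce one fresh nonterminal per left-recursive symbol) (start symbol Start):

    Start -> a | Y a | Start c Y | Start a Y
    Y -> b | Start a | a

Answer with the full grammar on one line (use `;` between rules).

Start -> a Start1 | Y a Start1; Y -> b | Start a | a; Start1 -> c Y Start1 | a Y Start1 | ε

Start is directly left-recursive.
For Start: α = {c Y, a Y}, β = {a, Y a}. Rewrite as Start → β Start1 and Start1 → α Start1 | ε.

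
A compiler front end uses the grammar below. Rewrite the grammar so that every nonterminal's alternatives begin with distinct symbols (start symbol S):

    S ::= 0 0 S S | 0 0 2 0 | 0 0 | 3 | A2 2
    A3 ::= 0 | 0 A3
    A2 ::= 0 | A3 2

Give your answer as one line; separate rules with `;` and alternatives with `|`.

S ::= 3 | A2 2 | 0 0 S'; A3 ::= 0 A3'; A2 ::= 0 | A3 2; S' ::= S S | 2 0 | ε; A3' ::= ε | A3

S has alternatives sharing prefix '0 0': factor to S → 0 0 S' with S' → S S | 2 0 | ε.
A3 has alternatives sharing prefix '0': factor to A3 → 0 A3' with A3' → ε | A3.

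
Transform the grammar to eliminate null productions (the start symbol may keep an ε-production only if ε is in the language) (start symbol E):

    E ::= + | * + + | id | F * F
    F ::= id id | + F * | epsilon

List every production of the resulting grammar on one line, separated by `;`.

The nullable symbols are {F}.
ε ∉ L(G), so no ε-production is kept.
For each production, add variants omitting each subset of nullable occurrences: E → F * F gives F * F | F * | * F | *. F → + F * gives + F * | + *.

E ::= + | * + + | id | F * F | F * | * F | *; F ::= id id | + F * | + *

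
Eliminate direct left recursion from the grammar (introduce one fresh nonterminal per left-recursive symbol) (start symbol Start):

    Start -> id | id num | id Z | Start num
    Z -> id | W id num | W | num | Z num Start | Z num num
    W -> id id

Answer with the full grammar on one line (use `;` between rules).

Start -> id Start1 | id num Start1 | id Z Start1; Z -> id Z1 | W id num Z1 | W Z1 | num Z1; W -> id id; Start1 -> num Start1 | eps; Z1 -> num Start Z1 | num num Z1 | eps

Left recursion appears on Start, Z.
For Start: α = {num}, β = {id, id num, id Z}. Rewrite as Start → β Start1 and Start1 → α Start1 | ε.
For Z: α = {num Start, num num}, β = {id, W id num, W, num}. Rewrite as Z → β Z1 and Z1 → α Z1 | ε.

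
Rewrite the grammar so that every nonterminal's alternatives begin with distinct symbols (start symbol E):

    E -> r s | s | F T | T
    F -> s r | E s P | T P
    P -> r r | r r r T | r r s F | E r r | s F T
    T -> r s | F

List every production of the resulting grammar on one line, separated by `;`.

E -> r s | s | F T | T; F -> s r | E s P | T P; P -> E r r | s F T | r r P'; T -> r s | F; P' -> ε | r T | s F

P has alternatives sharing prefix 'r r': factor to P → r r P' with P' → ε | r T | s F.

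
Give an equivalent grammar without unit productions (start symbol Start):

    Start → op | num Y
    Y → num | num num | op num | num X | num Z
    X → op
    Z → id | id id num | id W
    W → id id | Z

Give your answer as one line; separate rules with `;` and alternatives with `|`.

Unit pairs: W ⇒* {Z}.
For each unit pair (A, B), copy every non-unit production of B to A, then drop all unit productions.

Start → op | num Y; Y → num | num num | op num | num X | num Z; X → op; Z → id | id id num | id W; W → id | id id num | id W | id id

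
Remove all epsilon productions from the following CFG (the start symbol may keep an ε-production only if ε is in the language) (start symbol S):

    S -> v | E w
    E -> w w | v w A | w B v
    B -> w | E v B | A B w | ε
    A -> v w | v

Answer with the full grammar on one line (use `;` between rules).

Nullable set = {B}.
ε ∉ L(G), so no ε-production is kept.
Add the nullable-subset variants: E → w B v gives w B v | w v. B → E v B gives E v B | E v. B → A B w gives A B w | A w.

S -> v | E w; E -> w w | v w A | w B v | w v; B -> w | E v B | E v | A B w | A w; A -> v w | v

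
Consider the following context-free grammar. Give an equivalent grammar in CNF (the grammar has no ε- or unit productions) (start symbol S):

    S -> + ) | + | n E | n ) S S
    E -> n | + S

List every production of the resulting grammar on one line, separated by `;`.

S -> X1 X2 | + | X3 E | X3 Y1; E -> n | X1 S; X1 -> +; X2 -> ); X3 -> n; Y1 -> X2 Y2; Y2 -> S S

Introduce a nonterminal for each terminal appearing in a rule of length ≥ 2: X1 → +, X2 → ), X3 → n.
Binarize each right-hand side of length ≥ 3 by chaining fresh nonterminals (Y1, Y2, …): affected rules were S → X3 X2 S S.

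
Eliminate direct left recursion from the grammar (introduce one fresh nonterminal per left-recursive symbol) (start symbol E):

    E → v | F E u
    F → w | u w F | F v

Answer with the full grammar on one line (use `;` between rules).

Left recursion appears on F.
For F: α = {v}, β = {w, u w F}. Rewrite as F → β F' and F' → α F' | ε.

E → v | F E u; F → w F' | u w F F'; F' → v F' | ε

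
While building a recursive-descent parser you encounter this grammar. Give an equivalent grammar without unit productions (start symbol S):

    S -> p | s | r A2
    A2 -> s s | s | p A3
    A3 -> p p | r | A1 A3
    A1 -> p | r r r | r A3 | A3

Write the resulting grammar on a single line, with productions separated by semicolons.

Unit pairs: A1 ⇒* {A3}.
For each unit pair (A, B), copy every non-unit production of B to A, then drop all unit productions.

S -> p | s | r A2; A2 -> s s | s | p A3; A3 -> p p | r | A1 A3; A1 -> p | r r r | r A3 | p p | r | A1 A3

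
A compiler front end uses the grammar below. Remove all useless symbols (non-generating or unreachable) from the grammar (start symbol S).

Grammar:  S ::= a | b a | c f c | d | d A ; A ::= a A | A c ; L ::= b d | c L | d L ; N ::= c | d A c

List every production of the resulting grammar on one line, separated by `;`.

Generating nonterminals: {L, N, S}.
Reachable from S after that: {S}.
Removed useless symbols: {A, L, N} and every production mentioning them.

S ::= a | b a | c f c | d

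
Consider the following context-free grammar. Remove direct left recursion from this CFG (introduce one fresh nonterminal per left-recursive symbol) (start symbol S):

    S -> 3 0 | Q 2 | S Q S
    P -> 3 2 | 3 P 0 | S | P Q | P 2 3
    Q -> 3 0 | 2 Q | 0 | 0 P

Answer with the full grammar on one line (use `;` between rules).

S, P are directly left-recursive.
For S: α = {Q S}, β = {3 0, Q 2}. Rewrite as S → β S' and S' → α S' | ε.
For P: α = {Q, 2 3}, β = {3 2, 3 P 0, S}. Rewrite as P → β P' and P' → α P' | ε.

S -> 3 0 S' | Q 2 S'; P -> 3 2 P' | 3 P 0 P' | S P'; Q -> 3 0 | 2 Q | 0 | 0 P; S' -> Q S S' | ε; P' -> Q P' | 2 3 P' | ε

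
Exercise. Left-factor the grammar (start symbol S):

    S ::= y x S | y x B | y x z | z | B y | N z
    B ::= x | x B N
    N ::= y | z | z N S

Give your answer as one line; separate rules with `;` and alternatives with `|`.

S has alternatives sharing prefix 'y x': factor to S → y x S' with S' → S | B | z.
B has alternatives sharing prefix 'x': factor to B → x B' with B' → ε | B N.
N has alternatives sharing prefix 'z': factor to N → z N' with N' → ε | N S.

S ::= z | B y | N z | y x S'; B ::= x B'; N ::= y | z N'; S' ::= S | B | z; B' ::= ε | B N; N' ::= ε | N S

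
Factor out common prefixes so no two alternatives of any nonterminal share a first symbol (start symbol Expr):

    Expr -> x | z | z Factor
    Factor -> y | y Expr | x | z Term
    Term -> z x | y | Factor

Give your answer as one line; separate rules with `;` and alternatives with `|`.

Expr has alternatives sharing prefix 'z': factor to Expr → z Expr1 with Expr1 → ε | Factor.
Factor has alternatives sharing prefix 'y': factor to Factor → y Factor1 with Factor1 → ε | Expr.

Expr -> x | z Expr1; Factor -> x | z Term | y Factor1; Term -> z x | y | Factor; Expr1 -> ε | Factor; Factor1 -> ε | Expr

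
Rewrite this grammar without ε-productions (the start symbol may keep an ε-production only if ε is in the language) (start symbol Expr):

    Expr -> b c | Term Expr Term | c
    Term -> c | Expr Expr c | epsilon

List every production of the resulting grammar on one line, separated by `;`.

Nullable set = {Term}.
ε ∉ L(G), so no ε-production is kept.
For each production, add variants omitting each subset of nullable occurrences: Expr → Term Expr Term gives Term Expr Term | Term Expr | Expr Term.

Expr -> b c | Term Expr Term | Term Expr | Expr Term | c; Term -> c | Expr Expr c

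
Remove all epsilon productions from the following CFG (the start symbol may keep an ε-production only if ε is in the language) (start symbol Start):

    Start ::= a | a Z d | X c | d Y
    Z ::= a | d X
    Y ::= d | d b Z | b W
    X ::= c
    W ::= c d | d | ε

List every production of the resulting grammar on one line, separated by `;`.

Start ::= a | a Z d | X c | d Y; Z ::= a | d X; Y ::= d | d b Z | b W | b; X ::= c; W ::= c d | d

Nullable nonterminals: {W}.
ε ∉ L(G), so no ε-production is kept.
Expand every rule over subsets of its nullable positions: Y → b W gives b W | b.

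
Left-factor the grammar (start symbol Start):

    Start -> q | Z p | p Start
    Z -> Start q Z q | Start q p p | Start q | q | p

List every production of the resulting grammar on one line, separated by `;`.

Z has alternatives sharing prefix 'Start q': factor to Z → Start q Z1 with Z1 → Z q | p p | ε.

Start -> q | Z p | p Start; Z -> q | p | Start q Z1; Z1 -> Z q | p p | epsilon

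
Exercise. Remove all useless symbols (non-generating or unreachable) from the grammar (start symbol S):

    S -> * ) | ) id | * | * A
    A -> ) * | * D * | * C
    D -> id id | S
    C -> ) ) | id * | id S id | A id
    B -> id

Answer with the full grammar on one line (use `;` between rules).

S -> * ) | ) id | * | * A; A -> ) * | * D * | * C; D -> id id | S; C -> ) ) | id * | id S id | A id

Generating nonterminals: {A, B, C, D, S}.
Reachable from S after that: {A, C, D, S}.
Removed useless symbols: {B} and every production mentioning them.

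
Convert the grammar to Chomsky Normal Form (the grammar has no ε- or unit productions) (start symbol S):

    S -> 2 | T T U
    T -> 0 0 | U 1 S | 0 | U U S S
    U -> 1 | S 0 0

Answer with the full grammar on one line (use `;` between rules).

Introduce a nonterminal for each terminal appearing in a rule of length ≥ 2: X1 → 0, X2 → 1.
Binarize each right-hand side of length ≥ 3 by chaining fresh nonterminals (Y1, Y2, …): affected rules were S → T T U; T → U X2 S; T → U U S S; U → S X1 X1.

S -> 2 | T Y1; T -> X1 X1 | U Y2 | 0 | U Y3; U -> 1 | S Y5; X1 -> 0; X2 -> 1; Y1 -> T U; Y2 -> X2 S; Y3 -> U Y4; Y4 -> S S; Y5 -> X1 X1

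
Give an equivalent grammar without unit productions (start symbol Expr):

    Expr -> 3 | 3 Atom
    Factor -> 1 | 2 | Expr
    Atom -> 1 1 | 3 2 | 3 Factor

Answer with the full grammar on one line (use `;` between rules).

Unit pairs: Factor ⇒* {Expr}.
For every A with A ⇒* B via unit rules, add B's non-unit alternatives to A; then delete every rule of the form X → Y.

Expr -> 3 | 3 Atom; Factor -> 1 | 2 | 3 | 3 Atom; Atom -> 1 1 | 3 2 | 3 Factor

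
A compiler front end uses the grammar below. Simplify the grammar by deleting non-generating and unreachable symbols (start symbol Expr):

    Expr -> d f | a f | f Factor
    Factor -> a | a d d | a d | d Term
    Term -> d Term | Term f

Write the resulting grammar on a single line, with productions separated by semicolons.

Expr -> d f | a f | f Factor; Factor -> a | a d d | a d

Generating nonterminals: {Expr, Factor}.
Reachable from Expr after that: {Expr, Factor}.
Removed useless symbols: {Term} and every production mentioning them.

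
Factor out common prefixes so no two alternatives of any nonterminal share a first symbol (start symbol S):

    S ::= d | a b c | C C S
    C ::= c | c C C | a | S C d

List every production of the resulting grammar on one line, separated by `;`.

S ::= d | a b c | C C S; C ::= a | S C d | c C'; C' ::= ε | C C

C has alternatives sharing prefix 'c': factor to C → c C' with C' → ε | C C.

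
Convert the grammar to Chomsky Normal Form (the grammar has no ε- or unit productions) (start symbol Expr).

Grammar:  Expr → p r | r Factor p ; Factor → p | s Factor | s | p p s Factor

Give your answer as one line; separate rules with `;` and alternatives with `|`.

Introduce a nonterminal for each terminal appearing in a rule of length ≥ 2: X1 → p, X2 → r, X3 → s.
Binarize each right-hand side of length ≥ 3 by chaining fresh nonterminals (Y1, Y2, …): affected rules were Expr → X2 Factor X1; Factor → X1 X1 X3 Factor.

Expr → X1 X2 | X2 Y1; Factor → p | X3 Factor | s | X1 Y2; X1 → p; X2 → r; X3 → s; Y1 → Factor X1; Y2 → X1 Y3; Y3 → X3 Factor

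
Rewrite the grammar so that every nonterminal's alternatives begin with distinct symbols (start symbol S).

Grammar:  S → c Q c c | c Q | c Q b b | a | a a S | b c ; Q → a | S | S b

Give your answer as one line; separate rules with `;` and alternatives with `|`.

S has alternatives sharing prefix 'c Q': factor to S → c Q S' with S' → c c | ε | b b.
S has alternatives sharing prefix 'a': factor to S → a S'' with S'' → ε | a S.
Q has alternatives sharing prefix 'S': factor to Q → S Q' with Q' → ε | b.

S → b c | c Q S' | a S''; Q → a | S Q'; S' → c c | ε | b b; S'' → ε | a S; Q' → ε | b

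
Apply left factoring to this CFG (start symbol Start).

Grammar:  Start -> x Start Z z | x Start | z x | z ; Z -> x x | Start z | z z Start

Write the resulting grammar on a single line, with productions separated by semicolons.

Start has alternatives sharing prefix 'x Start': factor to Start → x Start Start1 with Start1 → Z z | ε.
Start has alternatives sharing prefix 'z': factor to Start → z Start2 with Start2 → x | ε.

Start -> x Start Start1 | z Start2; Z -> x x | Start z | z z Start; Start1 -> Z z | eps; Start2 -> x | eps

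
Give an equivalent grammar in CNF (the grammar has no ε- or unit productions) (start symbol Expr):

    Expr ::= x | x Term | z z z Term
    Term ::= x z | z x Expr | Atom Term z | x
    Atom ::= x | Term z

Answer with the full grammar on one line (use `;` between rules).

Expr ::= x | X1 Term | X2 Y1; Term ::= X1 X2 | X2 Y3 | Atom Y4 | x; Atom ::= x | Term X2; X1 ::= x; X2 ::= z; Y1 ::= X2 Y2; Y2 ::= X2 Term; Y3 ::= X1 Expr; Y4 ::= Term X2

Introduce a nonterminal for each terminal appearing in a rule of length ≥ 2: X1 → x, X2 → z.
Binarize each right-hand side of length ≥ 3 by chaining fresh nonterminals (Y1, Y2, …): affected rules were Expr → X2 X2 X2 Term; Term → X2 X1 Expr; Term → Atom Term X2.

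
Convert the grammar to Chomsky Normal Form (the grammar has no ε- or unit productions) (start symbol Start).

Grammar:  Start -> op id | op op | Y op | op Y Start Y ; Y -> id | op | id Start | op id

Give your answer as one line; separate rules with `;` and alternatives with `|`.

Start -> X1 X2 | X1 X1 | Y X1 | X1 Y1; Y -> id | op | X2 Start | X1 X2; X1 -> op; X2 -> id; Y1 -> Y Y2; Y2 -> Start Y

Introduce a nonterminal for each terminal appearing in a rule of length ≥ 2: X1 → op, X2 → id.
Binarize each right-hand side of length ≥ 3 by chaining fresh nonterminals (Y1, Y2, …): affected rules were Start → X1 Y Start Y.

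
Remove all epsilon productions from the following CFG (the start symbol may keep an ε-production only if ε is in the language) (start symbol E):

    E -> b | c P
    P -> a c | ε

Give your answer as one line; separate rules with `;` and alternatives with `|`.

E -> b | c P | c; P -> a c

Nullable nonterminals: {P}.
ε ∉ L(G), so no ε-production is kept.
For each production, add variants omitting each subset of nullable occurrences: E → c P gives c P | c.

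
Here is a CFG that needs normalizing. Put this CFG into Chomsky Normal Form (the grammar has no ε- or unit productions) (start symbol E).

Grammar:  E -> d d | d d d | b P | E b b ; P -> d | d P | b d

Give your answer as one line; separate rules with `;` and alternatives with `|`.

Introduce a nonterminal for each terminal appearing in a rule of length ≥ 2: X1 → d, X2 → b.
Binarize each right-hand side of length ≥ 3 by chaining fresh nonterminals (Y1, Y2, …): affected rules were E → X1 X1 X1; E → E X2 X2.

E -> X1 X1 | X1 Y1 | X2 P | E Y2; P -> d | X1 P | X2 X1; X1 -> d; X2 -> b; Y1 -> X1 X1; Y2 -> X2 X2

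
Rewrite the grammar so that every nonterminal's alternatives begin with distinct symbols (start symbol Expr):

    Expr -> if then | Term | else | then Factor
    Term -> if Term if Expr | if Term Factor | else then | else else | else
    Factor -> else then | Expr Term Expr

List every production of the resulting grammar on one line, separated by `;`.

Expr -> if then | Term | else | then Factor; Term -> else Term1 | if Term Term2; Factor -> else then | Expr Term Expr; Term1 -> then | else | ε; Term2 -> if Expr | Factor

Term has alternatives sharing prefix 'else': factor to Term → else Term1 with Term1 → then | else | ε.
Term has alternatives sharing prefix 'if Term': factor to Term → if Term Term2 with Term2 → if Expr | Factor.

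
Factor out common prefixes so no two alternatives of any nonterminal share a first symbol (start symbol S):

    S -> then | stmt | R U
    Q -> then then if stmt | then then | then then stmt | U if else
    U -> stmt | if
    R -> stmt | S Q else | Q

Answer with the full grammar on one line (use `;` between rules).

Q has alternatives sharing prefix 'then then': factor to Q → then then Q' with Q' → if stmt | ε | stmt.

S -> then | stmt | R U; Q -> U if else | then then Q'; U -> stmt | if; R -> stmt | S Q else | Q; Q' -> if stmt | epsilon | stmt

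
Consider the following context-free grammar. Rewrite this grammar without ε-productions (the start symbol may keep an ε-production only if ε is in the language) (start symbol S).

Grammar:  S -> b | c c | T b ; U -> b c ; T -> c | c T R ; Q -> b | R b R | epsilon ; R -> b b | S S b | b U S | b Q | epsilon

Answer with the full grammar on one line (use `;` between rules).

The nullable symbols are {Q, R}.
ε ∉ L(G), so no ε-production is kept.
Add the nullable-subset variants: T → c T R gives c T R | c T. Q → R b R gives R b R | R b | b R. R → b Q gives b Q | b.

S -> b | c c | T b; U -> b c; T -> c | c T R | c T; Q -> b | R b R | R b | b R; R -> b b | S S b | b U S | b Q | b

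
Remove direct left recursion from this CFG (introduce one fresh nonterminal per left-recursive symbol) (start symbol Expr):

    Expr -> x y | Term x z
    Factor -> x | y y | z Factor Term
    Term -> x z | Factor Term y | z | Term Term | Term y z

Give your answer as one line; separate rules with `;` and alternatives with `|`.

Expr -> x y | Term x z; Factor -> x | y y | z Factor Term; Term -> x z Term1 | Factor Term y Term1 | z Term1; Term1 -> Term Term1 | y z Term1 | ε

Term is directly left-recursive.
For Term: α = {Term, y z}, β = {x z, Factor Term y, z}. Rewrite as Term → β Term1 and Term1 → α Term1 | ε.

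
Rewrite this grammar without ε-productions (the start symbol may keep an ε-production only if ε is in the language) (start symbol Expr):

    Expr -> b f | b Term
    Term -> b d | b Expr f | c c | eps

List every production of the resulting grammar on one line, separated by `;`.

Nullable nonterminals: {Term}.
ε ∉ L(G), so no ε-production is kept.
Add the nullable-subset variants: Expr → b Term gives b Term | b.

Expr -> b f | b Term | b; Term -> b d | b Expr f | c c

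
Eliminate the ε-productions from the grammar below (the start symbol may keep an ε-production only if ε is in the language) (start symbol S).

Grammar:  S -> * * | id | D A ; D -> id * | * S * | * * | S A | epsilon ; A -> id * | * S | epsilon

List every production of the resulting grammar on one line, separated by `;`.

S -> * * | id | D A | D | A | ε; D -> id * | * S * | * * | S A | S | A; A -> id * | * S | *

Nullable set = {A, D, S}.
ε ∈ L(G) since S is nullable, so keep S → ε.
Add the nullable-subset variants: S → D A gives D A | D | A. D → * S * gives * S * | * *. D → S A gives S A | S | A. A → * S gives * S | *.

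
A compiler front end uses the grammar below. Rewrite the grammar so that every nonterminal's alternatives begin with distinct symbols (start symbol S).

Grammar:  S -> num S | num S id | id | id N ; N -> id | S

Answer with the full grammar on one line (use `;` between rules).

S -> num S S' | id S''; N -> id | S; S' -> epsilon | id; S'' -> epsilon | N

S has alternatives sharing prefix 'num S': factor to S → num S S' with S' → ε | id.
S has alternatives sharing prefix 'id': factor to S → id S'' with S'' → ε | N.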